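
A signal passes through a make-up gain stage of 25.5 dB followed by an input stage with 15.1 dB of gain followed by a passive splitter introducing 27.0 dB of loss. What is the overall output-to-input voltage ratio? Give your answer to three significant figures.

Net gain = 25.5 + 15.1 + (−27.0) = 13.6 dB.
Voltage ratio = 10^(13.6/20) = 4.79.

4.79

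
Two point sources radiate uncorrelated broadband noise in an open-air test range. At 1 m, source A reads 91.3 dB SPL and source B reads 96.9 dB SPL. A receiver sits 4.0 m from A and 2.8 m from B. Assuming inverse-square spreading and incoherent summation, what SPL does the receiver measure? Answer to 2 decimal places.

88.51 dB SPL

At the listener: L_A = 91.3 − 20·log₁₀(4.0) = 79.259 dB; L_B = 96.9 − 20·log₁₀(2.8) = 87.957 dB.
Combined: 10·log₁₀(10^(79.259/10)+10^(87.957/10)) = 88.51 dB SPL.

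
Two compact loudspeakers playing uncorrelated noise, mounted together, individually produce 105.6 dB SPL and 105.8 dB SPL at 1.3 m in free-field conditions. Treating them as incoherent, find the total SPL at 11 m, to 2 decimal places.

Combined at 1.3 m: 10·log₁₀(10^(105.6/10)+10^(105.8/10)) = 108.711 dB SPL.
Then apply −20·log₁₀(11/1.3) = -18.549 dB → 90.16 dB SPL.

90.16 dB SPL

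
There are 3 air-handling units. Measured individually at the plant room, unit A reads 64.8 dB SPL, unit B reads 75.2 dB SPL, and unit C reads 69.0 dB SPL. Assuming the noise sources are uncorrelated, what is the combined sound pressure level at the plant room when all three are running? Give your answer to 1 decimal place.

Uncorrelated sources add in intensity (power), not in dB.
L_total = 10·log₁₀(10^(64.8/10) + 10^(75.2/10) + 10^(69.0/10)) = 10·log₁₀(44080000) = 76.4 dB SPL.

76.4 dB SPL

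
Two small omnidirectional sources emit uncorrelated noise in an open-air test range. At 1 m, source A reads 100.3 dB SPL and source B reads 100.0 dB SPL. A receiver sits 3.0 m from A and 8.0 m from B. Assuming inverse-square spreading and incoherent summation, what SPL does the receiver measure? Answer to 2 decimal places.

At the listener: L_A = 100.3 − 20·log₁₀(3.0) = 90.758 dB; L_B = 100.0 − 20·log₁₀(8.0) = 81.938 dB.
Combined: 10·log₁₀(10^(90.758/10)+10^(81.938/10)) = 91.29 dB SPL.

91.29 dB SPL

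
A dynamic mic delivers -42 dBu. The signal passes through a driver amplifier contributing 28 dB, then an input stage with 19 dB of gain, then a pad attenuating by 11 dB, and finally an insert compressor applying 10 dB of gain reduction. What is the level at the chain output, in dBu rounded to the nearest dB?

-16 dBu

In dB, series stages simply add:
-42 + 28 + 19 − 11 − 10 = -16 dBu.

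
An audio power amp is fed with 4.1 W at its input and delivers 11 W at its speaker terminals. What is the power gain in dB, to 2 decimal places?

Power ratio → dB uses the 10·log₁₀ form:
10·log₁₀(11/4.1) = 10·log₁₀(2.683) = 4.29 dB.

4.29 dB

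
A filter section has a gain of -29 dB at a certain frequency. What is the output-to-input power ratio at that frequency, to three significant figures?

Power ratio = 10^(dB/10).
10^(-29/10) = 10^(-2.900) = 0.00126.

0.00126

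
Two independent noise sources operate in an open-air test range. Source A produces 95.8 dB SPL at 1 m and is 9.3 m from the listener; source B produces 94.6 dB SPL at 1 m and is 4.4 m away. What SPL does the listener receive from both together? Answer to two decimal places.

At the listener: L_A = 95.8 − 20·log₁₀(9.3) = 76.430 dB; L_B = 94.6 − 20·log₁₀(4.4) = 81.731 dB.
Combined: 10·log₁₀(10^(76.430/10)+10^(81.731/10)) = 82.85 dB SPL.

82.85 dB SPL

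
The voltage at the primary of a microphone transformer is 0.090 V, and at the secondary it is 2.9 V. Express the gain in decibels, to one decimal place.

Voltage ratio → dB uses the 20·log₁₀ form:
20·log₁₀(2.9/0.090) = 20·log₁₀(32.22) = 30.2 dB.

30.2 dB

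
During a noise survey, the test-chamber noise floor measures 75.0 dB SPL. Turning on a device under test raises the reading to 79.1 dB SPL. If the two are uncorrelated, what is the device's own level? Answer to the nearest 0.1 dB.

Subtract intensities: L_src = 10·log₁₀(10^(L_total/10) − 10^(L_bg/10)).
L_src = 10·log₁₀(10^(79.1/10) − 10^(75.0/10)) = 10·log₁₀(49660000) = 77.0 dB SPL.

77.0 dB SPL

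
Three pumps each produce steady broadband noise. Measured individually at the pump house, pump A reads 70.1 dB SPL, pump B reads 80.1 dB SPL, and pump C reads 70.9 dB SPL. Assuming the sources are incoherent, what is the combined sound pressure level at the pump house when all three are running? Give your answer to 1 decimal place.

Incoherent sources sum as intensities:
L_total = 10·log₁₀(10^(70.1/10) + 10^(80.1/10) + 10^(70.9/10)) = 10·log₁₀(124900000) = 81.0 dB SPL.

81.0 dB SPL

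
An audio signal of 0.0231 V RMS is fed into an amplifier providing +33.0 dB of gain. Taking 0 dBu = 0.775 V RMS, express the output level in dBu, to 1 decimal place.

+2.5 dBu

Input level: 20·log₁₀(0.0231/0.775) = -30.51 dBu.
Output: -30.51 + 33.0 = +2.5 dBu.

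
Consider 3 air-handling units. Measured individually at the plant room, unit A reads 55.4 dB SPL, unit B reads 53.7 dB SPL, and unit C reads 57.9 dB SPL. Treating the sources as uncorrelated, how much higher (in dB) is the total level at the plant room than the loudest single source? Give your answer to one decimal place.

2.9 dB

Add the sources as powers (linear), then convert back to dB:
L_total = 10·log₁₀(10^(55.4/10) + 10^(53.7/10) + 10^(57.9/10)) = 60.78 dB SPL.
Excess over the loudest (57.9 dB): 60.78 − 57.9 = 2.9 dB.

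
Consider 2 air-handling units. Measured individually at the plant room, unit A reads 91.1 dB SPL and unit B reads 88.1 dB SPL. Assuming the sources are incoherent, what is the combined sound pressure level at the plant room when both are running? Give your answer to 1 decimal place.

Incoherent sources sum as intensities:
L_total = 10·log₁₀(10^(91.1/10) + 10^(88.1/10)) = 10·log₁₀(1934000000) = 92.9 dB SPL.

92.9 dB SPL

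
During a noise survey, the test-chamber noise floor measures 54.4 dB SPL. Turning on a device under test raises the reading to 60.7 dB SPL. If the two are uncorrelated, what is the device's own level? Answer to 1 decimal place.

Subtract intensities: L_src = 10·log₁₀(10^(L_total/10) − 10^(L_bg/10)).
L_src = 10·log₁₀(10^(60.7/10) − 10^(54.4/10)) = 10·log₁₀(899500) = 59.5 dB SPL.

59.5 dB SPL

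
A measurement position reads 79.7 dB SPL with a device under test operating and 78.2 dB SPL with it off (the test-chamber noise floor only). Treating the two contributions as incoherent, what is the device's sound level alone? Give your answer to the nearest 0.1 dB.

74.4 dB SPL

Background correction is a power subtraction:
L_src = 10·log₁₀(10^(79.7/10) − 10^(78.2/10)) = 10·log₁₀(27260000) = 74.4 dB SPL.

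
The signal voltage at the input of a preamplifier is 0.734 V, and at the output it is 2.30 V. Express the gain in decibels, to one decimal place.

9.9 dB

Voltage ratio → dB uses the 20·log₁₀ form:
20·log₁₀(2.30/0.734) = 20·log₁₀(3.134) = 9.9 dB.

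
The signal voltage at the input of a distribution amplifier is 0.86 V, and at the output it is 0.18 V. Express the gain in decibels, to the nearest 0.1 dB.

For a voltage ratio, dB = 20·log₁₀(V₂/V₁).
20·log₁₀(0.18/0.86) = 20·log₁₀(0.2093) = -13.6 dB.

-13.6 dB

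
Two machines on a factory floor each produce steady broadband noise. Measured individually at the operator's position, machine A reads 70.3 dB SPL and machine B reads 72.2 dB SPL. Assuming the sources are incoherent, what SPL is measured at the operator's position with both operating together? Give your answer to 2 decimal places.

74.36 dB SPL

Add the sources as powers (linear), then convert back to dB:
L_total = 10·log₁₀(10^(70.3/10) + 10^(72.2/10)) = 10·log₁₀(27310000) = 74.36 dB SPL.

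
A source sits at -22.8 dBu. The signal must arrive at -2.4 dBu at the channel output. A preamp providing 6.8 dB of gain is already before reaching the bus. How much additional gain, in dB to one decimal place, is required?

13.6 dB

The required make-up gain is the shortfall in the dB sum.
G = -2.4 − (-22.8) − 6.8 = 13.6 dB.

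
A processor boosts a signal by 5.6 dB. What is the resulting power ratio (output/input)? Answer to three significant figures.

Power ratio = 10^(dB/10).
10^(5.6/10) = 10^(0.5600) = 3.63.

3.63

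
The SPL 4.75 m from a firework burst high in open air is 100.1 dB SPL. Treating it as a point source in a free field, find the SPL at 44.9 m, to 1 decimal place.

80.6 dB SPL

For a point source in a free field, ΔL = −20·log₁₀(d₂/d₁).
ΔL = −20·log₁₀(44.9/4.75) = -19.51 dB, so L₂ = 100.1 + (-19.51) = 80.6 dB SPL.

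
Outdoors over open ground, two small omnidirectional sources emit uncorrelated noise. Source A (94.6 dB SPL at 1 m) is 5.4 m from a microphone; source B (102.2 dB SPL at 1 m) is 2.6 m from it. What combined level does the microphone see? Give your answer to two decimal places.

At the listener: L_A = 94.6 − 20·log₁₀(5.4) = 79.952 dB; L_B = 102.2 − 20·log₁₀(2.6) = 93.901 dB.
Combined: 10·log₁₀(10^(79.952/10)+10^(93.901/10)) = 94.07 dB SPL.

94.07 dB SPL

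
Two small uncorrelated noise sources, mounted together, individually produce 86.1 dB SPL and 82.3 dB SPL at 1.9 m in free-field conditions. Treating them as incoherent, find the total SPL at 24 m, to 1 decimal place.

Combined at 1.9 m: 10·log₁₀(10^(86.1/10)+10^(82.3/10)) = 87.61 dB SPL.
Then apply −20·log₁₀(24/1.9) = -22.03 dB → 65.6 dB SPL.

65.6 dB SPL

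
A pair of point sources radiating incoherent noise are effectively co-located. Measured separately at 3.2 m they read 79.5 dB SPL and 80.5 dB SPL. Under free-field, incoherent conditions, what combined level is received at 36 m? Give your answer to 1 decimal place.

Combined at 3.2 m: 10·log₁₀(10^(79.5/10)+10^(80.5/10)) = 83.04 dB SPL.
Then apply −20·log₁₀(36/3.2) = -21.02 dB → 62.0 dB SPL.

62.0 dB SPL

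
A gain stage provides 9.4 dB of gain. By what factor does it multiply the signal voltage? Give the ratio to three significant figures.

2.95

Voltage ratio = 10^(dB/20).
10^(9.4/20) = 10^(0.4700) = 2.95.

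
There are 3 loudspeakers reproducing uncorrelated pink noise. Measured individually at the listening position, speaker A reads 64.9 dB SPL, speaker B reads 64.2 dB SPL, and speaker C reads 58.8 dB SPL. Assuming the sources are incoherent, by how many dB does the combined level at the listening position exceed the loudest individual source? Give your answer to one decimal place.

3.2 dB

Incoherent sources sum as intensities:
L_total = 10·log₁₀(10^(64.9/10) + 10^(64.2/10) + 10^(58.8/10)) = 68.12 dB SPL.
Excess over the loudest (64.9 dB): 68.12 − 64.9 = 3.2 dB.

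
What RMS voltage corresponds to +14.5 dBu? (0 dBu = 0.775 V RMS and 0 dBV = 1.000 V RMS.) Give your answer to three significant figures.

V = 0.775 V × 10^(+14.5/20).
= 0.775 × 5.309 = 4.11 V.

4.11 V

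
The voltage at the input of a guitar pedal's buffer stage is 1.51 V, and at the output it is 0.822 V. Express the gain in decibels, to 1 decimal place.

-5.3 dB

For a voltage ratio, dB = 20·log₁₀(V₂/V₁).
20·log₁₀(0.822/1.51) = 20·log₁₀(0.5444) = -5.3 dB.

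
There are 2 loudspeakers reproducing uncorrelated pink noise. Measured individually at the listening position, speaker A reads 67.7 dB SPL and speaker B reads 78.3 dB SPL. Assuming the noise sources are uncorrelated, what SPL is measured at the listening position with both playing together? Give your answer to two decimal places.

78.66 dB SPL

Add the sources as powers (linear), then convert back to dB:
L_total = 10·log₁₀(10^(67.7/10) + 10^(78.3/10)) = 10·log₁₀(73500000) = 78.66 dB SPL.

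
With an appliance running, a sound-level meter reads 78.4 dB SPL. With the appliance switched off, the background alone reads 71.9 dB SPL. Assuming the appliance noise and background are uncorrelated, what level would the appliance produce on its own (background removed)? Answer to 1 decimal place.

77.3 dB SPL

Background correction is a power subtraction:
L_src = 10·log₁₀(10^(78.4/10) − 10^(71.9/10)) = 10·log₁₀(53690000) = 77.3 dB SPL.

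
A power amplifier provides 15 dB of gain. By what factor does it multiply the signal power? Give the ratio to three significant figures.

31.6

Power ratio = 10^(dB/10).
10^(15/10) = 10^(1.500) = 31.6.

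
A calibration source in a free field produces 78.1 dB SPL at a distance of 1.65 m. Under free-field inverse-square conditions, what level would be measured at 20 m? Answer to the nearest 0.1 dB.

56.4 dB SPL

For a point source in a free field, ΔL = −20·log₁₀(d₂/d₁).
ΔL = −20·log₁₀(20/1.65) = -21.67 dB, so L₂ = 78.1 + (-21.67) = 56.4 dB SPL.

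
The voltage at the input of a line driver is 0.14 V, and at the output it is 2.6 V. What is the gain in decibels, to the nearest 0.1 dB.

25.4 dB

Voltage is an amplitude quantity, so gain = 20·log₁₀(V_out/V_in).
20·log₁₀(2.6/0.14) = 20·log₁₀(18.57) = 25.4 dB.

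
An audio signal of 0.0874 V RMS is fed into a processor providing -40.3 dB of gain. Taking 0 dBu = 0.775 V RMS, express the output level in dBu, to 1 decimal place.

Input level: 20·log₁₀(0.0874/0.775) = -18.96 dBu.
Output: -18.96 − 40.3 = -59.3 dBu.

-59.3 dBu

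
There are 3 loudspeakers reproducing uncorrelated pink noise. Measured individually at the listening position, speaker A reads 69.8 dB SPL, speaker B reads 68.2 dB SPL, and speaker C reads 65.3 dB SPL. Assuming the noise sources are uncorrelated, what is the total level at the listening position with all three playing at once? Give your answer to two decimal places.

72.91 dB SPL

Uncorrelated sources add in intensity (power), not in dB.
L_total = 10·log₁₀(10^(69.8/10) + 10^(68.2/10) + 10^(65.3/10)) = 10·log₁₀(19550000) = 72.91 dB SPL.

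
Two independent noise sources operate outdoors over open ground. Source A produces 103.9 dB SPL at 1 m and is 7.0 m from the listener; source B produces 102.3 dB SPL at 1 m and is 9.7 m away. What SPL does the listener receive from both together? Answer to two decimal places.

At the listener: L_A = 103.9 − 20·log₁₀(7.0) = 86.998 dB; L_B = 102.3 − 20·log₁₀(9.7) = 82.565 dB.
Combined: 10·log₁₀(10^(86.998/10)+10^(82.565/10)) = 88.33 dB SPL.

88.33 dB SPL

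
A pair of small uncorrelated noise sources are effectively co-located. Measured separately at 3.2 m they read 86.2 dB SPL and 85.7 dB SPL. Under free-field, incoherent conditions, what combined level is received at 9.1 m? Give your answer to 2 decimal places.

Combined at 3.2 m: 10·log₁₀(10^(86.2/10)+10^(85.7/10)) = 88.967 dB SPL.
Then apply −20·log₁₀(9.1/3.2) = -9.078 dB → 79.89 dB SPL.

79.89 dB SPL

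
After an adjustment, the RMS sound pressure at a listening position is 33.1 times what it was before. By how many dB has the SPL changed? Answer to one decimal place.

Sound pressure is an amplitude quantity: ΔL = 20·log₁₀(p₂/p₁).
20·log₁₀(33.1) = 30.4 dB.

30.4 dB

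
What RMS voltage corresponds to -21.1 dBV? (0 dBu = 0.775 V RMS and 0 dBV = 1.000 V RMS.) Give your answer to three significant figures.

0.0881 V

V = 1.000 V × 10^(-21.1/20).
= 1.000 × 0.08810 = 0.0881 V.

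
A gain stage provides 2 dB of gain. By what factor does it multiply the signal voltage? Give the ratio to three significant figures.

1.26

Voltage ratio = 10^(dB/20).
10^(2/20) = 10^(0.1000) = 1.26.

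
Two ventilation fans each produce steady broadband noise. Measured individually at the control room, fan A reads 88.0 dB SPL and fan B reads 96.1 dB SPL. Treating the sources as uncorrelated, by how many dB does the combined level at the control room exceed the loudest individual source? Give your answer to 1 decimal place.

0.6 dB

Uncorrelated sources add in intensity (power), not in dB.
L_total = 10·log₁₀(10^(88.0/10) + 10^(96.1/10)) = 96.73 dB SPL.
Excess over the loudest (96.1 dB): 96.73 − 96.1 = 0.6 dB.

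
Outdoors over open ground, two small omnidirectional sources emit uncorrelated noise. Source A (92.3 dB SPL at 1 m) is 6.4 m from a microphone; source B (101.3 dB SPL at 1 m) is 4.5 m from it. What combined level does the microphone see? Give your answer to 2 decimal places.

At the listener: L_A = 92.3 − 20·log₁₀(6.4) = 76.176 dB; L_B = 101.3 − 20·log₁₀(4.5) = 88.236 dB.
Combined: 10·log₁₀(10^(76.176/10)+10^(88.236/10)) = 88.50 dB SPL.

88.50 dB SPL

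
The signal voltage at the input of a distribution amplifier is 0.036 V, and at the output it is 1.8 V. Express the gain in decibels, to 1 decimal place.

Voltage is an amplitude quantity, so gain = 20·log₁₀(V_out/V_in).
20·log₁₀(1.8/0.036) = 20·log₁₀(50.00) = 34.0 dB.

34.0 dB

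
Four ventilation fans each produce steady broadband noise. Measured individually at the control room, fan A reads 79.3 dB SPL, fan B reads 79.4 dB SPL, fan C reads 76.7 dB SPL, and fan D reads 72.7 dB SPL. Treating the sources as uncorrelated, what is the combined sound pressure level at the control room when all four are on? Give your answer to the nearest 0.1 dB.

Incoherent sources sum as intensities:
L_total = 10·log₁₀(10^(79.3/10) + 10^(79.4/10) + 10^(76.7/10) + 10^(72.7/10)) = 10·log₁₀(237600000) = 83.8 dB SPL.

83.8 dB SPL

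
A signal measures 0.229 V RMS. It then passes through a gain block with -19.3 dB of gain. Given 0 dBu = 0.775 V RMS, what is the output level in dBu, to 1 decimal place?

-29.9 dBu

Input level: 20·log₁₀(0.229/0.775) = -10.59 dBu.
Output: -10.59 − 19.3 = -29.9 dBu.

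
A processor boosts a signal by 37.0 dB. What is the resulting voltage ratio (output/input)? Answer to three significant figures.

Voltage ratio = 10^(dB/20).
10^(37.0/20) = 10^(1.850) = 70.8.

70.8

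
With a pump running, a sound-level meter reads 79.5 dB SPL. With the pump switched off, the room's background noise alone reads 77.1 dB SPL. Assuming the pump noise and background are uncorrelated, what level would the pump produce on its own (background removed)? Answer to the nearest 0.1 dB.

Remove the background by subtracting linear intensities:
L_src = 10·log₁₀(10^(79.5/10) − 10^(77.1/10)) = 10·log₁₀(37840000) = 75.8 dB SPL.

75.8 dB SPL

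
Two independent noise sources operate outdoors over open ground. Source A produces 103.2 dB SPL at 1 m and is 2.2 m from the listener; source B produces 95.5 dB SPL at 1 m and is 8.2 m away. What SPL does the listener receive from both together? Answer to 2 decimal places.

At the listener: L_A = 103.2 − 20·log₁₀(2.2) = 96.352 dB; L_B = 95.5 − 20·log₁₀(8.2) = 77.224 dB.
Combined: 10·log₁₀(10^(96.352/10)+10^(77.224/10)) = 96.40 dB SPL.

96.40 dB SPL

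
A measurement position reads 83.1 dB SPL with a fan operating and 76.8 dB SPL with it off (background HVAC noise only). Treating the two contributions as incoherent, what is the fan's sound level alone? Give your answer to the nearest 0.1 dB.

81.9 dB SPL

Remove the background by subtracting linear intensities:
L_src = 10·log₁₀(10^(83.1/10) − 10^(76.8/10)) = 10·log₁₀(156300000) = 81.9 dB SPL.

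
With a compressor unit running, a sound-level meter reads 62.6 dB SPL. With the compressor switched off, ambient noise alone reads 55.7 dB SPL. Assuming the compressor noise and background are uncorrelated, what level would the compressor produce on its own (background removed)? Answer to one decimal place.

Background correction is a power subtraction:
L_src = 10·log₁₀(10^(62.6/10) − 10^(55.7/10)) = 10·log₁₀(1448000) = 61.6 dB SPL.

61.6 dB SPL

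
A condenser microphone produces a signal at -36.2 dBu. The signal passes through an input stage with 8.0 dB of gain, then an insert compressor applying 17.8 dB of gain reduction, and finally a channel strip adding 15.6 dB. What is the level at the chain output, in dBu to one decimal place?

Cascaded gains and losses add directly in dB.
-36.2 + 8.0 − 17.8 + 15.6 = -30.4 dBu.

-30.4 dBu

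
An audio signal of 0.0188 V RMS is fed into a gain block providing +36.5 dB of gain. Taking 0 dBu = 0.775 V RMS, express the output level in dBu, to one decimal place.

+4.2 dBu

Input level: 20·log₁₀(0.0188/0.775) = -32.30 dBu.
Output: -32.30 + 36.5 = +4.2 dBu.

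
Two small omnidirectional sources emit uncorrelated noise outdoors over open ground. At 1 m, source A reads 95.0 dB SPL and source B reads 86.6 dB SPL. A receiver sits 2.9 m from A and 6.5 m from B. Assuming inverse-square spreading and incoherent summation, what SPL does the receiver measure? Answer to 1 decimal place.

85.9 dB SPL

At the listener: L_A = 95.0 − 20·log₁₀(2.9) = 85.75 dB; L_B = 86.6 − 20·log₁₀(6.5) = 70.34 dB.
Combined: 10·log₁₀(10^(85.75/10)+10^(70.34/10)) = 85.9 dB SPL.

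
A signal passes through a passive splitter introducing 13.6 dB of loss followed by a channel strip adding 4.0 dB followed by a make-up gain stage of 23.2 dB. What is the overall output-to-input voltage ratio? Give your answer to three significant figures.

4.79

Net gain = (−13.6) + 4.0 + 23.2 = 13.6 dB.
Voltage ratio = 10^(13.6/20) = 4.79.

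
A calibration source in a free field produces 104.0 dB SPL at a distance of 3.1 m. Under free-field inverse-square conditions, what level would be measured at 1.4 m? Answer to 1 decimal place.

Free-field point source: level drops by 20·log₁₀ of the distance ratio.
ΔL = −20·log₁₀(1.4/3.1) = 6.90 dB, so L₂ = 104.0 + (6.90) = 110.9 dB SPL.

110.9 dB SPL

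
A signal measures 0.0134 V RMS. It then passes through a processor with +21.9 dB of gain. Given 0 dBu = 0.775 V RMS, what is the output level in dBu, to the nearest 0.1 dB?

-13.3 dBu

Input level: 20·log₁₀(0.0134/0.775) = -35.24 dBu.
Output: -35.24 + 21.9 = -13.3 dBu.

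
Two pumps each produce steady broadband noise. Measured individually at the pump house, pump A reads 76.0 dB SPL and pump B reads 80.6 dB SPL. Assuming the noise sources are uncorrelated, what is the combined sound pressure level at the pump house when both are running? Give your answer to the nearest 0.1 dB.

81.9 dB SPL

Incoherent sources sum as intensities:
L_total = 10·log₁₀(10^(76.0/10) + 10^(80.6/10)) = 10·log₁₀(154600000) = 81.9 dB SPL.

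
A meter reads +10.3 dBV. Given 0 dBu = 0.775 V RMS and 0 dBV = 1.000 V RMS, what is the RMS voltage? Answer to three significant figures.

3.27 V

V = 1.000 V × 10^(+10.3/20).
= 1.000 × 3.273 = 3.27 V.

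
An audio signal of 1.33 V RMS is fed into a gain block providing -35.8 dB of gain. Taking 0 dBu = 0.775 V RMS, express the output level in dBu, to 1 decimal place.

Input level: 20·log₁₀(1.33/0.775) = 4.69 dBu.
Output: 4.69 − 35.8 = -31.1 dBu.

-31.1 dBu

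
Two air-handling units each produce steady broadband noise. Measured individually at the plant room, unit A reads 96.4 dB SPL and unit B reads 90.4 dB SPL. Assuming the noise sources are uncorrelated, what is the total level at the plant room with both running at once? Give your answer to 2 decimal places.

97.37 dB SPL

Uncorrelated sources add in intensity (power), not in dB.
L_total = 10·log₁₀(10^(96.4/10) + 10^(90.4/10)) = 10·log₁₀(5462000000) = 97.37 dB SPL.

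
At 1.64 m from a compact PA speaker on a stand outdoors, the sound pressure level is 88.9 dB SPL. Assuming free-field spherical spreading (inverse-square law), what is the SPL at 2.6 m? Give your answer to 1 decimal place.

84.9 dB SPL

Inverse-square spreading gives ΔL = −20·log₁₀(d₂/d₁).
ΔL = −20·log₁₀(2.6/1.64) = -4.00 dB, so L₂ = 88.9 + (-4.00) = 84.9 dB SPL.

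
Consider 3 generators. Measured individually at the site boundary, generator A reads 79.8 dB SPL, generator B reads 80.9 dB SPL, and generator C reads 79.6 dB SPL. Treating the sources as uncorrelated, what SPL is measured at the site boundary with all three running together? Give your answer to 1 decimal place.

Add the sources as powers (linear), then convert back to dB:
L_total = 10·log₁₀(10^(79.8/10) + 10^(80.9/10) + 10^(79.6/10)) = 10·log₁₀(309700000) = 84.9 dB SPL.

84.9 dB SPL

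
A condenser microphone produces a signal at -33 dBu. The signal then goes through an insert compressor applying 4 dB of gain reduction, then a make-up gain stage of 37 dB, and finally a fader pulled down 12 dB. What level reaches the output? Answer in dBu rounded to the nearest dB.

Cascaded gains and losses add directly in dB.
-33 − 4 + 37 − 12 = -12 dBu.

-12 dBu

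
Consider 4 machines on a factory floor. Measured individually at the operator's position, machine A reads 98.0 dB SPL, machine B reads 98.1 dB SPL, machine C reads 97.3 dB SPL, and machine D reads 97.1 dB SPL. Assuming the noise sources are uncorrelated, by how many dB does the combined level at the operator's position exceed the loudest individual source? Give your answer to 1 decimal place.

Incoherent sources sum as intensities:
L_total = 10·log₁₀(10^(98.0/10) + 10^(98.1/10) + 10^(97.3/10) + 10^(97.1/10)) = 103.67 dB SPL.
Excess over the loudest (98.1 dB): 103.67 − 98.1 = 5.6 dB.

5.6 dB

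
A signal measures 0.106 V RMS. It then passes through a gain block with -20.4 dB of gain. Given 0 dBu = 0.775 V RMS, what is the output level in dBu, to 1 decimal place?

-37.7 dBu

Input level: 20·log₁₀(0.106/0.775) = -17.28 dBu.
Output: -17.28 − 20.4 = -37.7 dBu.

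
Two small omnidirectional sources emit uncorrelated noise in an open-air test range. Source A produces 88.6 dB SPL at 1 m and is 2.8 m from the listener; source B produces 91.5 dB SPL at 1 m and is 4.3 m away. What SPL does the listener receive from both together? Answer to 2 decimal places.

82.27 dB SPL

At the listener: L_A = 88.6 − 20·log₁₀(2.8) = 79.657 dB; L_B = 91.5 − 20·log₁₀(4.3) = 78.831 dB.
Combined: 10·log₁₀(10^(79.657/10)+10^(78.831/10)) = 82.27 dB SPL.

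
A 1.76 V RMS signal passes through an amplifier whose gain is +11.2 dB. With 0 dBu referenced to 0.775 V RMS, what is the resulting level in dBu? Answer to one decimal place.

Input level: 20·log₁₀(1.76/0.775) = 7.12 dBu.
Output: 7.12 + 11.2 = +18.3 dBu.

+18.3 dBu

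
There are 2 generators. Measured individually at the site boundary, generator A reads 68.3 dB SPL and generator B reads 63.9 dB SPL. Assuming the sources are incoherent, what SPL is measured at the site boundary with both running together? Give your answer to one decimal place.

69.6 dB SPL

Add the sources as powers (linear), then convert back to dB:
L_total = 10·log₁₀(10^(68.3/10) + 10^(63.9/10)) = 10·log₁₀(9216000) = 69.6 dB SPL.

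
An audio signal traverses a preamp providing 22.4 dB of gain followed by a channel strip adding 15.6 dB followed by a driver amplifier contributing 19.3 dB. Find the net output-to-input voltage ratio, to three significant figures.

Net gain = 22.4 + 15.6 + 19.3 = 57.3 dB.
Voltage ratio = 10^(57.3/20) = 733.

733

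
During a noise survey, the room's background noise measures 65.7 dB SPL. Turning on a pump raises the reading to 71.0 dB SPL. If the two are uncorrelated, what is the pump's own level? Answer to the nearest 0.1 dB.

Background correction is a power subtraction:
L_src = 10·log₁₀(10^(71.0/10) − 10^(65.7/10)) = 10·log₁₀(8874000) = 69.5 dB SPL.

69.5 dB SPL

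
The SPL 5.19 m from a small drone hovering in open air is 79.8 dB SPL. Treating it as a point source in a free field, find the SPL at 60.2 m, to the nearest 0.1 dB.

Inverse-square spreading gives ΔL = −20·log₁₀(d₂/d₁).
ΔL = −20·log₁₀(60.2/5.19) = -21.29 dB, so L₂ = 79.8 + (-21.29) = 58.5 dB SPL.

58.5 dB SPL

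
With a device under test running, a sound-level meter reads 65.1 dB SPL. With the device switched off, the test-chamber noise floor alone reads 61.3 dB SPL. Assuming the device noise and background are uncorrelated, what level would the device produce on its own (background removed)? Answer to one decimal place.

Subtract intensities: L_src = 10·log₁₀(10^(L_total/10) − 10^(L_bg/10)).
L_src = 10·log₁₀(10^(65.1/10) − 10^(61.3/10)) = 10·log₁₀(1887000) = 62.8 dB SPL.

62.8 dB SPL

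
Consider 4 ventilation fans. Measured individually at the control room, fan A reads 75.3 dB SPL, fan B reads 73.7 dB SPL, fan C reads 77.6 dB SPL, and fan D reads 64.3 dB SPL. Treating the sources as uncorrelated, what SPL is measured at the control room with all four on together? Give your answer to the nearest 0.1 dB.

Uncorrelated sources add in intensity (power), not in dB.
L_total = 10·log₁₀(10^(75.3/10) + 10^(73.7/10) + 10^(77.6/10) + 10^(64.3/10)) = 10·log₁₀(117600000) = 80.7 dB SPL.

80.7 dB SPL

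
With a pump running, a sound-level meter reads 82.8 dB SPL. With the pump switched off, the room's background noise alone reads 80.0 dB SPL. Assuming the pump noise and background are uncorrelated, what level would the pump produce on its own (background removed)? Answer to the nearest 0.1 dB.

79.6 dB SPL

Subtract intensities: L_src = 10·log₁₀(10^(L_total/10) − 10^(L_bg/10)).
L_src = 10·log₁₀(10^(82.8/10) − 10^(80.0/10)) = 10·log₁₀(90550000) = 79.6 dB SPL.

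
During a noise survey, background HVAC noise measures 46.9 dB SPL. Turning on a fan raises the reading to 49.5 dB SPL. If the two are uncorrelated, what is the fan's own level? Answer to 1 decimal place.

46.0 dB SPL

Background correction is a power subtraction:
L_src = 10·log₁₀(10^(49.5/10) − 10^(46.9/10)) = 10·log₁₀(40150) = 46.0 dB SPL.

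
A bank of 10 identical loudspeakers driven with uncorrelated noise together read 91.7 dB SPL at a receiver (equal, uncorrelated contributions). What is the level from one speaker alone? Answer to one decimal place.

10 equal incoherent sources add 10·log₁₀(10) = 10.00 dB over one source.
L_one = 91.7 − 10.00 = 81.7 dB SPL.

81.7 dB SPL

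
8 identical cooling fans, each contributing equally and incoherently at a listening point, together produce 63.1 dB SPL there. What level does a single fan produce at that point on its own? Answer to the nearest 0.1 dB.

54.1 dB SPL

8 equal incoherent sources add 10·log₁₀(8) = 9.03 dB over one source.
L_one = 63.1 − 9.03 = 54.1 dB SPL.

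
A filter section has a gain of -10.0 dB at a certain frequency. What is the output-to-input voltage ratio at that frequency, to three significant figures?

0.316

Voltage ratio = 10^(dB/20).
10^(-10.0/20) = 10^(-0.5000) = 0.316.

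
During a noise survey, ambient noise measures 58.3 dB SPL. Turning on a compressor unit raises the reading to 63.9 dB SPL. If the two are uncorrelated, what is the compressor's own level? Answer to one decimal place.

Subtract intensities: L_src = 10·log₁₀(10^(L_total/10) − 10^(L_bg/10)).
L_src = 10·log₁₀(10^(63.9/10) − 10^(58.3/10)) = 10·log₁₀(1779000) = 62.5 dB SPL.

62.5 dB SPL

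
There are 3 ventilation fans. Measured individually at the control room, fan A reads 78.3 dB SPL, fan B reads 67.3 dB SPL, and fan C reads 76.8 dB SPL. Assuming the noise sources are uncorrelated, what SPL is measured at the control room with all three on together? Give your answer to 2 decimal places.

80.82 dB SPL

Add the sources as powers (linear), then convert back to dB:
L_total = 10·log₁₀(10^(78.3/10) + 10^(67.3/10) + 10^(76.8/10)) = 10·log₁₀(120800000) = 80.82 dB SPL.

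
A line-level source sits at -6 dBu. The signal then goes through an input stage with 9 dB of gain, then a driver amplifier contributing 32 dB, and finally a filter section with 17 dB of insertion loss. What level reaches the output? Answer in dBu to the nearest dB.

Gain stages sum in dB:
-6 + 9 + 32 − 17 = +18 dBu.

+18 dBu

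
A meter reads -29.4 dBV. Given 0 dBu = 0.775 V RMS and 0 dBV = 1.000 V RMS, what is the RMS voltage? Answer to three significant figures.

0.0339 V

V = 1.000 V × 10^(-29.4/20).
= 1.000 × 0.03388 = 0.0339 V.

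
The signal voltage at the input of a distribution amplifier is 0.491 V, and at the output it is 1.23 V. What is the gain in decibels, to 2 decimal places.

For a voltage ratio, dB = 20·log₁₀(V₂/V₁).
20·log₁₀(1.23/0.491) = 20·log₁₀(2.505) = 7.98 dB.

7.98 dB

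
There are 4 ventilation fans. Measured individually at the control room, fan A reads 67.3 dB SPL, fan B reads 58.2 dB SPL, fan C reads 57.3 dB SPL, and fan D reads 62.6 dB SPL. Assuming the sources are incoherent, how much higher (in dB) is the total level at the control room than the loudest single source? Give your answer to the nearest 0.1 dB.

Uncorrelated sources add in intensity (power), not in dB.
L_total = 10·log₁₀(10^(67.3/10) + 10^(58.2/10) + 10^(57.3/10) + 10^(62.6/10)) = 69.24 dB SPL.
Excess over the loudest (67.3 dB): 69.24 − 67.3 = 1.9 dB.

1.9 dB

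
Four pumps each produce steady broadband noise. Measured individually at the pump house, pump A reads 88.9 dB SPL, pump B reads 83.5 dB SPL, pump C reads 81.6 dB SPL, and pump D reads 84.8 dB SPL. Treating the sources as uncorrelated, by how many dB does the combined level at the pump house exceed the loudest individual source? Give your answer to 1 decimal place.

2.7 dB

Incoherent sources sum as intensities:
L_total = 10·log₁₀(10^(88.9/10) + 10^(83.5/10) + 10^(81.6/10) + 10^(84.8/10)) = 91.60 dB SPL.
Excess over the loudest (88.9 dB): 91.60 − 88.9 = 2.7 dB.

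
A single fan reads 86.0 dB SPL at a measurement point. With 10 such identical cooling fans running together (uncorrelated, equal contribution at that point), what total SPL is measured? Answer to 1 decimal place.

96.0 dB SPL

10 equal incoherent sources raise the level by 10·log₁₀(10) = 10.00 dB.
L_total = 86.0 + 10.00 = 96.0 dB SPL.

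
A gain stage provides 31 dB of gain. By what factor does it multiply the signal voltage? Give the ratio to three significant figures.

35.5

Voltage ratio = 10^(dB/20).
10^(31/20) = 10^(1.550) = 35.5.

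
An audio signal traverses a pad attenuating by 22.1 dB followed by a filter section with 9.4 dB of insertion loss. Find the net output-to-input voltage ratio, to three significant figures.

Net gain = (−22.1) + (−9.4) = -31.5 dB.
Voltage ratio = 10^(-31.5/20) = 0.0266.

0.0266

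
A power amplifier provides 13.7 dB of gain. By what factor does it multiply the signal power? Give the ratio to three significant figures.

23.4

Power ratio = 10^(dB/10).
10^(13.7/10) = 10^(1.370) = 23.4.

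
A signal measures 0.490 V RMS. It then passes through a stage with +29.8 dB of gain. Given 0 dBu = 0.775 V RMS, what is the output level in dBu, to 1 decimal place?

Input level: 20·log₁₀(0.490/0.775) = -3.98 dBu.
Output: -3.98 + 29.8 = +25.8 dBu.

+25.8 dBu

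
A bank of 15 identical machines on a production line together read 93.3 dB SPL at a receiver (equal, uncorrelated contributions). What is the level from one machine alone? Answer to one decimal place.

81.5 dB SPL

15 equal incoherent sources add 10·log₁₀(15) = 11.76 dB over one source.
L_one = 93.3 − 11.76 = 81.5 dB SPL.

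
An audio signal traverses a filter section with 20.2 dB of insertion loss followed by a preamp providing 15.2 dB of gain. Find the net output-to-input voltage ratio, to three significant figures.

Net gain = (−20.2) + 15.2 = -5.0 dB.
Voltage ratio = 10^(-5.0/20) = 0.562.

0.562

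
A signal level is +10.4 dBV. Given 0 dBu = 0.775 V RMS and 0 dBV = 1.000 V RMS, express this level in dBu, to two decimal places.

The offset between the scales is 20·log₁₀(0.775/1.000) = −2.214 dB.
So dBu = +10.4 + 2.214 = +12.61 dBu.

+12.61 dBu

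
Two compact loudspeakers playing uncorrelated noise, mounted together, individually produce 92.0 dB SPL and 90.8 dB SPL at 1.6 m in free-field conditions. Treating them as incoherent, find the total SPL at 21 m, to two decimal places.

72.09 dB SPL

Combined at 1.6 m: 10·log₁₀(10^(92.0/10)+10^(90.8/10)) = 94.452 dB SPL.
Then apply −20·log₁₀(21/1.6) = -22.362 dB → 72.09 dB SPL.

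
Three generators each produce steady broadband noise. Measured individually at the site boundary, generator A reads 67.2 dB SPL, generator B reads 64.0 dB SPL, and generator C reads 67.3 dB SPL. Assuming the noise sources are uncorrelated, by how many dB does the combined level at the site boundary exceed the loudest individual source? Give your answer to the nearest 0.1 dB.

Add the sources as powers (linear), then convert back to dB:
L_total = 10·log₁₀(10^(67.2/10) + 10^(64.0/10) + 10^(67.3/10)) = 71.18 dB SPL.
Excess over the loudest (67.3 dB): 71.18 − 67.3 = 3.9 dB.

3.9 dB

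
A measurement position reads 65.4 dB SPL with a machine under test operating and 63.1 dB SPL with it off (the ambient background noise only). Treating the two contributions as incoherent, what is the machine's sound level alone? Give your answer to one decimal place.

61.5 dB SPL

Remove the background by subtracting linear intensities:
L_src = 10·log₁₀(10^(65.4/10) − 10^(63.1/10)) = 10·log₁₀(1426000) = 61.5 dB SPL.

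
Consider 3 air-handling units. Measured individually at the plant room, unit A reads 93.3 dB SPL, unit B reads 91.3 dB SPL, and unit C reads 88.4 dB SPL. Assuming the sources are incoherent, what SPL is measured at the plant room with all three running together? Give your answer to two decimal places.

96.21 dB SPL

Uncorrelated sources add in intensity (power), not in dB.
L_total = 10·log₁₀(10^(93.3/10) + 10^(91.3/10) + 10^(88.4/10)) = 10·log₁₀(4179000000) = 96.21 dB SPL.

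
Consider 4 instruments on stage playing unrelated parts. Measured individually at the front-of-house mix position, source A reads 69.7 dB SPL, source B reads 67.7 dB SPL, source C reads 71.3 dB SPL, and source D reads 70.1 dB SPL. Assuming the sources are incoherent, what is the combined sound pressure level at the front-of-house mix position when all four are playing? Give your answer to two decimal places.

75.90 dB SPL

Add the sources as powers (linear), then convert back to dB:
L_total = 10·log₁₀(10^(69.7/10) + 10^(67.7/10) + 10^(71.3/10) + 10^(70.1/10)) = 10·log₁₀(38940000) = 75.90 dB SPL.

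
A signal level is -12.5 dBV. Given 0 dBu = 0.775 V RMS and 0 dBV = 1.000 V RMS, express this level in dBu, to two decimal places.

-10.29 dBu

The offset between the scales is 20·log₁₀(0.775/1.000) = −2.214 dB.
So dBu = -12.5 + 2.214 = -10.29 dBu.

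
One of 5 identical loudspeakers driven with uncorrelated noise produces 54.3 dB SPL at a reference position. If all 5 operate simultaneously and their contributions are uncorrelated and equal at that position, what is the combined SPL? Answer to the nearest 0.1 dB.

61.3 dB SPL

5 equal incoherent sources raise the level by 10·log₁₀(5) = 6.99 dB.
L_total = 54.3 + 6.99 = 61.3 dB SPL.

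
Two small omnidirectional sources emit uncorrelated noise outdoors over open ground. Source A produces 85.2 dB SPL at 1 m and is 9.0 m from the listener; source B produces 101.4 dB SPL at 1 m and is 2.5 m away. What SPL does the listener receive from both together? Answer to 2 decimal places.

93.45 dB SPL

At the listener: L_A = 85.2 − 20·log₁₀(9.0) = 66.115 dB; L_B = 101.4 − 20·log₁₀(2.5) = 93.441 dB.
Combined: 10·log₁₀(10^(66.115/10)+10^(93.441/10)) = 93.45 dB SPL.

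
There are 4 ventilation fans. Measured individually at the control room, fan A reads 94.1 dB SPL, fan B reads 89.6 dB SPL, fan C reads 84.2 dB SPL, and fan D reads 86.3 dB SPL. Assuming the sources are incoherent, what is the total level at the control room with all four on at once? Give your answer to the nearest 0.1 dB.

96.2 dB SPL

Uncorrelated sources add in intensity (power), not in dB.
L_total = 10·log₁₀(10^(94.1/10) + 10^(89.6/10) + 10^(84.2/10) + 10^(86.3/10)) = 10·log₁₀(4172000000) = 96.2 dB SPL.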